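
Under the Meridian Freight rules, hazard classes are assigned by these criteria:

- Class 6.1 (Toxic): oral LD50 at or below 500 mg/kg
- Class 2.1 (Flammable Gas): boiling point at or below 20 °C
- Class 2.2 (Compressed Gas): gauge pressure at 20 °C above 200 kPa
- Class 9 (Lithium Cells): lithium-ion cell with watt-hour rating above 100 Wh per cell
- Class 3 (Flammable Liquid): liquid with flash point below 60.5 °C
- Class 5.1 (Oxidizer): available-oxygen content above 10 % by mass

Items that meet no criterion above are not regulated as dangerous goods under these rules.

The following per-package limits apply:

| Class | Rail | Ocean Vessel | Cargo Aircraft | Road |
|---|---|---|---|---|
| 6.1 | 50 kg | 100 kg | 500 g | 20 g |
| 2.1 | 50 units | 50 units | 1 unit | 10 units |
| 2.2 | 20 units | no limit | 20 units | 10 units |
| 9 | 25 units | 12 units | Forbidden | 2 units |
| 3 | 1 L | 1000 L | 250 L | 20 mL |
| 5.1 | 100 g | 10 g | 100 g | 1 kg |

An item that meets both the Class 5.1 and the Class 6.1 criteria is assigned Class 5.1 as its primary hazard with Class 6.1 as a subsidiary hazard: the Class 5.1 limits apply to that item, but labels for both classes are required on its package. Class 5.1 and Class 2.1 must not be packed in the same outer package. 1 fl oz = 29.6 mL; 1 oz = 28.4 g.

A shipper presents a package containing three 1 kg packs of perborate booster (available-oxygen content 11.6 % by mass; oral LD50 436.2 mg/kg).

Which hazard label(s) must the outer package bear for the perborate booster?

Class 5.1 and 6.1

With available-oxygen content 11.6 % by mass (> 10 % by mass), the perborate booster falls in Class 5.1.
The perborate booster has oral LD50 436.2 mg/kg, which is ≤ 500 mg/kg, so it is Class 6.1 (Toxic).
By the precedence rule Class 5.1 is primary and Class 6.1 is subsidiary, and that rule requires both labels on the package.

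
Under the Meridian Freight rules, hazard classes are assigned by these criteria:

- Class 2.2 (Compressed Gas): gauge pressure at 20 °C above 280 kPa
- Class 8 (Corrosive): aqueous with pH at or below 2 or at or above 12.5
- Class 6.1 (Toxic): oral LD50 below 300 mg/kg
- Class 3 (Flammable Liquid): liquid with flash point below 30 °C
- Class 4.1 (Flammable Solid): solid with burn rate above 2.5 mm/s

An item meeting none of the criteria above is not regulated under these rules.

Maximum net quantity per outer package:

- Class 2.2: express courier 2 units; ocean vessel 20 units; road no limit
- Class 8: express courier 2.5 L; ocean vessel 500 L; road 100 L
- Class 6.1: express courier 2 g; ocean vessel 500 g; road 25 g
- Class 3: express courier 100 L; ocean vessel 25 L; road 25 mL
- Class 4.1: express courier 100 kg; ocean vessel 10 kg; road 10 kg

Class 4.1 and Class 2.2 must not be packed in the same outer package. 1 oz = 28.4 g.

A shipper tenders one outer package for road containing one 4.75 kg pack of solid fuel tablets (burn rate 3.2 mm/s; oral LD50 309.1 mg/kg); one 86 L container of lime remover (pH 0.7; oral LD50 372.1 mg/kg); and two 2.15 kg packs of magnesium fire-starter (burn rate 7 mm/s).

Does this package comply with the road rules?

Yes

With burn rate 3.2 mm/s (> 2.5 mm/s), the solid fuel tablets fall in Class 4.1.
Lime remover: pH 0.7 ≤ 2 → Class 8 (Corrosive).
With burn rate 7 mm/s (> 2.5 mm/s), the magnesium fire-starter falls in Class 4.1.
Total Class 4.1: 4.75 kg + (two 2.15 kg packs = 4.3 kg) = 9.05 kg.
9.05 kg is within the road limit of 10 kg for Class 4.1.
Class 8 quantity: 86 L.
86 L is within the road limit of 100 L for Class 8.
The segregation rule (Class 4.1 with Class 2.2) does not apply to Class 4.1 with Class 8.
Every hazard class is within its road limit and no segregation rule is violated.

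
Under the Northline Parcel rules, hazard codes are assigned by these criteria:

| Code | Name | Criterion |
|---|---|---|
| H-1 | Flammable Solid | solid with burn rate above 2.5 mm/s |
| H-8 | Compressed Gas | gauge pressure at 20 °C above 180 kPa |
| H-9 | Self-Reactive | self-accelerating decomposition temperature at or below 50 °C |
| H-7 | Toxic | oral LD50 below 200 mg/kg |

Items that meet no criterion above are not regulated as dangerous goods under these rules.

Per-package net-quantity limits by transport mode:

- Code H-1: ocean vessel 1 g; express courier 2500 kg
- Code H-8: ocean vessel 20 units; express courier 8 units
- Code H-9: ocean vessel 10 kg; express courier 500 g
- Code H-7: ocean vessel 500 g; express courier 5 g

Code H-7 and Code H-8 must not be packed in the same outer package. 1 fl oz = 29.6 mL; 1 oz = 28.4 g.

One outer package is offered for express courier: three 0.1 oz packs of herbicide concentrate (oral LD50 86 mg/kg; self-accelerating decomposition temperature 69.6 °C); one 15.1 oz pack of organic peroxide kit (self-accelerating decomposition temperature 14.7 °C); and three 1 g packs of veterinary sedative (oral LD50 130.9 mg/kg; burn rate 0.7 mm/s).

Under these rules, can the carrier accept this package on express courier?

The herbicide concentrate has oral LD50 86 mg/kg, which is < 200 mg/kg, so it is Code H-7 (Toxic).
With self-accelerating decomposition temperature 14.7 °C (≤ 50 °C), the organic peroxide kit falls in Code H-9.
Oral LD50 130.9 mg/kg meets the Code H-7 criterion (Toxic), so the veterinary sedative is Code H-7.
Total Code H-7: (three 0.1 oz packs = 8.52 g) + (three 1 g packs = 3 g) = 11.52 g.
11.52 g > 5 g (express courier limit, Code H-7) — over the limit.
Code H-9 quantity: one 15.1 oz pack = 428.84 g.
428.84 g ≤ 500 g (express courier limit, Code H-9) — within limit.
The segregation rule (Code H-7 with Code H-8) does not apply to Code H-7 with Code H-9.

No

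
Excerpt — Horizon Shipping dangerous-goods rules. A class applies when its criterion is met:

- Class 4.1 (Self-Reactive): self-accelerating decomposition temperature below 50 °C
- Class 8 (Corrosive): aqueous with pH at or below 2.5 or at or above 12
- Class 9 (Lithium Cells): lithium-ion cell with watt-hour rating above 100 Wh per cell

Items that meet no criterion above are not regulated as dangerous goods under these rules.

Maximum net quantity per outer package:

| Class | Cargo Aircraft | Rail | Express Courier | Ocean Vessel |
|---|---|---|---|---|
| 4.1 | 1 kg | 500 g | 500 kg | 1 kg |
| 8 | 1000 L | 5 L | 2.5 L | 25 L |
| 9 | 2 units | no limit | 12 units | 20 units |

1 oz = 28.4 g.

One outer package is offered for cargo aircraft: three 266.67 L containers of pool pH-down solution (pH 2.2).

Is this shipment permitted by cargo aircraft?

Yes

pH 2.2 meets the Class 8 criterion (Corrosive), so the pool pH-down solution is Class 8.
Class 8 quantity: three 266.67 L containers = 800.01 L.
800.01 L is within the cargo aircraft limit of 1000 L for Class 8.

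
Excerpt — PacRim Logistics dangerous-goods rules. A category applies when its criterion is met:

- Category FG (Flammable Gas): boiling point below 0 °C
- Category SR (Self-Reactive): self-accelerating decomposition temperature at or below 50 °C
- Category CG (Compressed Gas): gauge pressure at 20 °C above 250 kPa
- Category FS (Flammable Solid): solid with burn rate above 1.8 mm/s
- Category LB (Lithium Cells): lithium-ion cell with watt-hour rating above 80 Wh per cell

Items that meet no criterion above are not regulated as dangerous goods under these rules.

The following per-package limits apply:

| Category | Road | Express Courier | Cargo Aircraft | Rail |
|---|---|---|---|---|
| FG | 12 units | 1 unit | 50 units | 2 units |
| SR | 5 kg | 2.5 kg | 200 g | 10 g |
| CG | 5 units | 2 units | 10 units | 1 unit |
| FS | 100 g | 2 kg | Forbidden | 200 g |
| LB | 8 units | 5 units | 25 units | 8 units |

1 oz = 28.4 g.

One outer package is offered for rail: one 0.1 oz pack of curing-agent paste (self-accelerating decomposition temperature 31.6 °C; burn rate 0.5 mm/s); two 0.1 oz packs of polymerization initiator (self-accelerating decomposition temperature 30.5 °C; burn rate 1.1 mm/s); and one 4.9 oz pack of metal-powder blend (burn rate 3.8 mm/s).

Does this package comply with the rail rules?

The curing-agent paste has self-accelerating decomposition temperature 31.6 °C, which is ≤ 50 °C, so it is Category SR (Self-Reactive).
The polymerization initiator has self-accelerating decomposition temperature 30.5 °C, which is ≤ 50 °C, so it is Category SR (Self-Reactive).
With burn rate 3.8 mm/s (> 1.8 mm/s), the metal-powder blend falls in Category FS.
Category SR net quantity: (one 0.1 oz pack = 2.84 g) + (two 0.1 oz packs = 5.68 g) = 8.52 g.
That is within the Category SR rail limit of 10 g.
Category FS quantity: one 4.9 oz pack = 139.16 g.
That is within the Category FS rail limit of 200 g.
Every hazard category is within its rail limit and no segregation rule is violated.

Yes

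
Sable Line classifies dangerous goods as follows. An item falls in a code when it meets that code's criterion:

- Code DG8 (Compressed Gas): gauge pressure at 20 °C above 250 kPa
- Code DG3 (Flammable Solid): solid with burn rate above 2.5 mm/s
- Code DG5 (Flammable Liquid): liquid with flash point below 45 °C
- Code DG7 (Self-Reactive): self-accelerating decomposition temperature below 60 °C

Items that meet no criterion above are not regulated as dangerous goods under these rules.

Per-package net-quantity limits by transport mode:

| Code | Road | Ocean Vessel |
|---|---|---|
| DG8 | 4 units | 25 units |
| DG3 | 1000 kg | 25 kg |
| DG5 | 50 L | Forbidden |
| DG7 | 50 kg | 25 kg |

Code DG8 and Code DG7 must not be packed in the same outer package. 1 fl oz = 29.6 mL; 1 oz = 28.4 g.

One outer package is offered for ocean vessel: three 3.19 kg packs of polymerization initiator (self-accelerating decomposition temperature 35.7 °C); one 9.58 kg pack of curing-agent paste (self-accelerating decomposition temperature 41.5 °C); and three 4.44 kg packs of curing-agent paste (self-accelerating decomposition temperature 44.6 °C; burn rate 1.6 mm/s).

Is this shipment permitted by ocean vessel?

With self-accelerating decomposition temperature 35.7 °C (< 60 °C), the polymerization initiator falls in Code DG7.
With self-accelerating decomposition temperature 41.5 °C (< 60 °C), the curing-agent paste falls in Code DG7.
With self-accelerating decomposition temperature 44.6 °C (< 60 °C), the curing-agent paste falls in Code DG7.
Code DG7 net quantity: (three 3.19 kg packs = 9.57 kg) + 9.58 kg + (three 4.44 kg packs = 13.32 kg) = 32.47 kg.
32.47 kg > 25 kg (ocean vessel limit, Code DG7) — over the limit.

No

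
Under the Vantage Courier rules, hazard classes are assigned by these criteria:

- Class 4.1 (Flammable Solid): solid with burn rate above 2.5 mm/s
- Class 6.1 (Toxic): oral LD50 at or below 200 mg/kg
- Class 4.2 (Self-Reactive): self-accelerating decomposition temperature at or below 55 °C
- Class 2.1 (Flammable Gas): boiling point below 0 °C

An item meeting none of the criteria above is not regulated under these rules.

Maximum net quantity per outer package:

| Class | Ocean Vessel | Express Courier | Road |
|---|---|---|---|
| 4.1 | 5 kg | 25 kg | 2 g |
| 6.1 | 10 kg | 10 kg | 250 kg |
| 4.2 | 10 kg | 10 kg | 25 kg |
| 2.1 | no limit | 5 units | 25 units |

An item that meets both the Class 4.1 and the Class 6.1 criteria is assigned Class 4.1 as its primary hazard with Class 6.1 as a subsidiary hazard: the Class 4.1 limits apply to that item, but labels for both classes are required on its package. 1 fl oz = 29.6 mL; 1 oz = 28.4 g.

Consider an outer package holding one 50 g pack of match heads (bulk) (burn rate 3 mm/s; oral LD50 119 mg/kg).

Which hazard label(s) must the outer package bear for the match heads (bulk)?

Class 4.1 and 6.1

With burn rate 3 mm/s (> 2.5 mm/s), the match heads (bulk) fall in Class 4.1.
The match heads (bulk) have oral LD50 119 mg/kg, which is ≤ 200 mg/kg, so they are Class 6.1 (Toxic).
By the precedence rule Class 4.1 is primary and Class 6.1 is subsidiary, and that rule requires both labels on the package.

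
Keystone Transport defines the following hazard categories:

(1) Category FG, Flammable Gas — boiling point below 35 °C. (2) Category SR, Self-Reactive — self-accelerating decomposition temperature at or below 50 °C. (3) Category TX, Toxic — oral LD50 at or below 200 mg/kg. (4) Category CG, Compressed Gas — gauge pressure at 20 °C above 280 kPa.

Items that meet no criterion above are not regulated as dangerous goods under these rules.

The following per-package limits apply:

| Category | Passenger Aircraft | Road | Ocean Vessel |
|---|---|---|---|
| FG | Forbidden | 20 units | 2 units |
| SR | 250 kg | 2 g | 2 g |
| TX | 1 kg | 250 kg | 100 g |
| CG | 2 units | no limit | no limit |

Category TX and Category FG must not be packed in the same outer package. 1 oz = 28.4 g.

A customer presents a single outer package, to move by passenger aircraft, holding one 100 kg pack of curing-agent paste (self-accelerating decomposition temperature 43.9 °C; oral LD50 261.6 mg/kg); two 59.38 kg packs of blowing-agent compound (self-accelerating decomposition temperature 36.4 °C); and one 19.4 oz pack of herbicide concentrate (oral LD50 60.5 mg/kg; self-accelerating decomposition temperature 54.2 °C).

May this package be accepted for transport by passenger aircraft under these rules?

Yes

The curing-agent paste has self-accelerating decomposition temperature 43.9 °C, which is ≤ 50 °C, so it is Category SR (Self-Reactive).
Self-accelerating decomposition temperature 36.4 °C meets the Category SR criterion (Self-Reactive), so the blowing-agent compound is Category SR.
With oral LD50 60.5 mg/kg (≤ 200 mg/kg), the herbicide concentrate falls in Category TX.
Total Category SR: 100 kg + (two 59.38 kg packs = 118.76 kg) = 218.76 kg.
218.76 kg ≤ 250 kg (passenger aircraft limit, Category SR) — within limit.
Category TX quantity: one 19.4 oz pack = 550.96 g.
550.96 g is within the passenger aircraft limit of 1 kg for Category TX.
The segregation rule (Category TX with Category FG) does not apply to Category SR with Category TX.
Every hazard category is within its passenger aircraft limit and no segregation rule is violated.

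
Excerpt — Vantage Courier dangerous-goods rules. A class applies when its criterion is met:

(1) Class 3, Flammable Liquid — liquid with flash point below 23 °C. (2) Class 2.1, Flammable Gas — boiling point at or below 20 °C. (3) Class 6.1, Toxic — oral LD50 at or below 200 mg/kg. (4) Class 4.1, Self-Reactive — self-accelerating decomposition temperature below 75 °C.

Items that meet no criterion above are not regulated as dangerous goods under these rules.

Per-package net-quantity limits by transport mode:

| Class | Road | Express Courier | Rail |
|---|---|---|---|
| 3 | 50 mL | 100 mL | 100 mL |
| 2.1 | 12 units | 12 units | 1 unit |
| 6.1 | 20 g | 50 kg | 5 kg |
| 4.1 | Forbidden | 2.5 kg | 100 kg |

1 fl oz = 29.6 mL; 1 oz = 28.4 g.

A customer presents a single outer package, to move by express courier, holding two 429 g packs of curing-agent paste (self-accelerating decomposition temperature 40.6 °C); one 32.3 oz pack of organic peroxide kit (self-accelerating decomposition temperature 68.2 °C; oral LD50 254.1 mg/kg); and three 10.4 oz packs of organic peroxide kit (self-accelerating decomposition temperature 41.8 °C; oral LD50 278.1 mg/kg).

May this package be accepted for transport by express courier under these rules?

The curing-agent paste has self-accelerating decomposition temperature 40.6 °C, which is < 75 °C, so it is Class 4.1 (Self-Reactive).
With self-accelerating decomposition temperature 68.2 °C (< 75 °C), the organic peroxide kit falls in Class 4.1.
Self-accelerating decomposition temperature 41.8 °C meets the Class 4.1 criterion (Self-Reactive), so the organic peroxide kit is Class 4.1.
Total Class 4.1: (two 429 g packs = 858 g) + (one 32.3 oz pack = 917.32 g) + (three 10.4 oz packs = 886.08 g) = 2661.4 g.
That exceeds the Class 4.1 express courier limit of 2.5 kg.

No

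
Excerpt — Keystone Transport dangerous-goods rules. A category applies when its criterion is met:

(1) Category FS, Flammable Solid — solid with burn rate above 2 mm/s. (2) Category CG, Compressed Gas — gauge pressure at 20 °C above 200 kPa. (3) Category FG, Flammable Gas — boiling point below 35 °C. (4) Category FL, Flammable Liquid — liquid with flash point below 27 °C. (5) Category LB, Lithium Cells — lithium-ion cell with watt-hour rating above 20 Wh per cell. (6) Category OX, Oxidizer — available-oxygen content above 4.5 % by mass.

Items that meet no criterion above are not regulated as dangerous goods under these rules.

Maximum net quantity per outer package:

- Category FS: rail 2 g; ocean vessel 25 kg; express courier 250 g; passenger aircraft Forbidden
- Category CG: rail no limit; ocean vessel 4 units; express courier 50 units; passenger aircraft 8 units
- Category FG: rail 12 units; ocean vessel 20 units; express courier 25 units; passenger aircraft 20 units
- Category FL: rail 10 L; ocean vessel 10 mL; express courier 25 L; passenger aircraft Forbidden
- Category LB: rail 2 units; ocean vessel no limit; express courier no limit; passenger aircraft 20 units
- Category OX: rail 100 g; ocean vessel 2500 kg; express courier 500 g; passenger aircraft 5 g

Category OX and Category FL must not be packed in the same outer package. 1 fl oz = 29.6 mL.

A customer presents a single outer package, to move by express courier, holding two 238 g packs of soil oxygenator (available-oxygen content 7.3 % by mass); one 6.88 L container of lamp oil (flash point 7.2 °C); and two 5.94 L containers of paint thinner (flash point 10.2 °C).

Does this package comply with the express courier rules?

Soil oxygenator: available-oxygen content 7.3 % by mass > 4.5 % by mass → Category OX (Oxidizer).
With flash point 7.2 °C (< 27 °C), the lamp oil falls in Category FL.
Paint thinner: flash point 10.2 °C < 27 °C → Category FL (Flammable Liquid).
Category OX quantity: two 238 g packs = 476 g.
That is within the Category OX express courier limit of 500 g.
Total Category FL: 6.88 L + (two 5.94 L containers = 11.88 L) = 18.76 L.
18.76 L ≤ 25 L (express courier limit, Category FL) — within limit.
Category OX and Category FL may not share an outer package.

No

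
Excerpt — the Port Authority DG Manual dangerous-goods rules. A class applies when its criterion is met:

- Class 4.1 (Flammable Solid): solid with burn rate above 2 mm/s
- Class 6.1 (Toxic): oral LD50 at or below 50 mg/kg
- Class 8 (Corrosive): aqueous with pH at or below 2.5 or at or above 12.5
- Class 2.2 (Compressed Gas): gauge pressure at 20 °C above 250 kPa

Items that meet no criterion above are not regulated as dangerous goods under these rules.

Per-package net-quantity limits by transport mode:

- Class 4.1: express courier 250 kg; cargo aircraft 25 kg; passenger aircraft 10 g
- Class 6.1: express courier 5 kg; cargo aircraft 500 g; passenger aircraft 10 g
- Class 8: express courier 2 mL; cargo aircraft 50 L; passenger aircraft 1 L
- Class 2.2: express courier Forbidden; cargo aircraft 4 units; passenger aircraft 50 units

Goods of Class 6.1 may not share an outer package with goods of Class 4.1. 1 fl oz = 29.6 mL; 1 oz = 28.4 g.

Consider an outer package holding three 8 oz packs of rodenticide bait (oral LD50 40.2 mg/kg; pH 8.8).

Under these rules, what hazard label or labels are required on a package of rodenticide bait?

With oral LD50 40.2 mg/kg (≤ 50 mg/kg), the rodenticide bait falls in Class 6.1.
Only the Class 6.1 label is required.

Class 6.1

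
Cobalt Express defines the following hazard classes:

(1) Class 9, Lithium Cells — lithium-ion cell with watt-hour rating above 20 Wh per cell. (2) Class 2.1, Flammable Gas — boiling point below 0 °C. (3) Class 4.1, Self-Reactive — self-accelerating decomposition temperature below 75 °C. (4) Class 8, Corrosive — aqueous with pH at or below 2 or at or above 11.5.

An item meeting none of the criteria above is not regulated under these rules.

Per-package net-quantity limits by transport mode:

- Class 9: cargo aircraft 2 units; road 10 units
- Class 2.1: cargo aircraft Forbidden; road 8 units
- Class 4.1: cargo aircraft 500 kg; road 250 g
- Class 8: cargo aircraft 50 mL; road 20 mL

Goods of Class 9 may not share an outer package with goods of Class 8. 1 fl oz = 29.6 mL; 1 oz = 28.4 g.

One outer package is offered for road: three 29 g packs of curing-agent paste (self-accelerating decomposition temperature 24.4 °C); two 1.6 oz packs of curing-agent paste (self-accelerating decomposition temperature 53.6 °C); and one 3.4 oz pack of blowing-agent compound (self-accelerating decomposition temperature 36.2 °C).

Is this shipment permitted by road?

No

Self-accelerating decomposition temperature 24.4 °C meets the Class 4.1 criterion (Self-Reactive), so the curing-agent paste is Class 4.1.
With self-accelerating decomposition temperature 53.6 °C (< 75 °C), the curing-agent paste falls in Class 4.1.
The blowing-agent compound has self-accelerating decomposition temperature 36.2 °C, which is < 75 °C, so it is Class 4.1 (Self-Reactive).
Class 4.1 net quantity: (three 29 g packs = 87 g) + (two 1.6 oz packs = 90.88 g) + (one 3.4 oz pack = 96.56 g) = 274.44 g.
274.44 g > 250 g (road limit, Class 4.1) — over the limit.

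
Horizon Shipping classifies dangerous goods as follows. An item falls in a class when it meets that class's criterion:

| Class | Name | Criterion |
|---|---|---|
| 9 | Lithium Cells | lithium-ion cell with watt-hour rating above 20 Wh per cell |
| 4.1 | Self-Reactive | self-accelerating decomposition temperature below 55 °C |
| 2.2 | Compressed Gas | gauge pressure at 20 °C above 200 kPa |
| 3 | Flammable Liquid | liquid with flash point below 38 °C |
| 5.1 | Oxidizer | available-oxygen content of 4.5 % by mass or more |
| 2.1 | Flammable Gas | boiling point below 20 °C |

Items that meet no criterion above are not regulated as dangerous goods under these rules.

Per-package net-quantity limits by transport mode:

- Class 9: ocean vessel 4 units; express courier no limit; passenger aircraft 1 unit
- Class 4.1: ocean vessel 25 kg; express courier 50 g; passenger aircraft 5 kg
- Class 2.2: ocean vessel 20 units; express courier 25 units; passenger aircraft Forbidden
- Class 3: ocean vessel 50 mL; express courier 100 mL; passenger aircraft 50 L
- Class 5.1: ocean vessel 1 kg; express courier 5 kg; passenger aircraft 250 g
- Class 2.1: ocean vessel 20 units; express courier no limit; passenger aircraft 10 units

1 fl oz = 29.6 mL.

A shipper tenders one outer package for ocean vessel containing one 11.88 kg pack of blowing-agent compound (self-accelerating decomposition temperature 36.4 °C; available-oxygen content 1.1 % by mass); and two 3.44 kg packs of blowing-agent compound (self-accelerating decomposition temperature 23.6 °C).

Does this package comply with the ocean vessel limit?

Yes

With self-accelerating decomposition temperature 36.4 °C (< 55 °C), the blowing-agent compound falls in Class 4.1.
Self-accelerating decomposition temperature 23.6 °C meets the Class 4.1 criterion (Self-Reactive), so the blowing-agent compound is Class 4.1.
Total Class 4.1: 11.88 kg + (two 3.44 kg packs = 6.88 kg) = 18.76 kg.
That is within the Class 4.1 ocean vessel limit of 25 kg.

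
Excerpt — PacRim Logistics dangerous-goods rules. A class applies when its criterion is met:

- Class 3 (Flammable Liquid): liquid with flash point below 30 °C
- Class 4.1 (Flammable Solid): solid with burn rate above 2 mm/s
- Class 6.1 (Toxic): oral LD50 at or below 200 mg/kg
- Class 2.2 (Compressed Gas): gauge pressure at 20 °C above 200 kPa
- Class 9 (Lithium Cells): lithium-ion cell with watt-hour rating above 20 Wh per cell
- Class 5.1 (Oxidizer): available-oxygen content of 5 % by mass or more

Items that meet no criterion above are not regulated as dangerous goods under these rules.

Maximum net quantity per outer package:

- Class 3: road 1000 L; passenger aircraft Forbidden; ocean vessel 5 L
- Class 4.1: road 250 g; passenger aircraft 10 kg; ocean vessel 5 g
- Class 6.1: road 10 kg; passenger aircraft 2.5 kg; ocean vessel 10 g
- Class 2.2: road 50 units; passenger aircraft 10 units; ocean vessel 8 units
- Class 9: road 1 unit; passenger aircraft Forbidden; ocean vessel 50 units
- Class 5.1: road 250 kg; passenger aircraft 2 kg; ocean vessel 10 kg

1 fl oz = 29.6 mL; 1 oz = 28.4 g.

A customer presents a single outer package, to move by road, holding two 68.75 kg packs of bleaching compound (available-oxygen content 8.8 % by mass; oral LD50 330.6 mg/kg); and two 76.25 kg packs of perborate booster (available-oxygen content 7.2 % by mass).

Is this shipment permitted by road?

No

Bleaching compound: available-oxygen content 8.8 % by mass ≥ 5 % by mass → Class 5.1 (Oxidizer).
With available-oxygen content 7.2 % by mass (≥ 5 % by mass), the perborate booster falls in Class 5.1.
Class 5.1 net quantity: (two 68.75 kg packs = 137.5 kg) + (two 76.25 kg packs = 152.5 kg) = 290 kg.
290 kg exceeds the road limit of 250 kg for Class 5.1.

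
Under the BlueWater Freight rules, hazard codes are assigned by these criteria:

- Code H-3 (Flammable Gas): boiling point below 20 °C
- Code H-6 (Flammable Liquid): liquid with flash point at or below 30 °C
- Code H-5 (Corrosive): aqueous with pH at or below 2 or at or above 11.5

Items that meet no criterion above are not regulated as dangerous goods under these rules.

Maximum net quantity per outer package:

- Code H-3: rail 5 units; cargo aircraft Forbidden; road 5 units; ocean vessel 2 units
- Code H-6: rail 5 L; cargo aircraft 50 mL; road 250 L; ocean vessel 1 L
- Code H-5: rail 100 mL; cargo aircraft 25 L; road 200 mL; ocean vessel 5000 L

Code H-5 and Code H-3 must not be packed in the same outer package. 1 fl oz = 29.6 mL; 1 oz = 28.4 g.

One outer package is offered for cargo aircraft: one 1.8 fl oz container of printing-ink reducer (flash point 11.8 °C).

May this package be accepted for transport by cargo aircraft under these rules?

Printing-ink reducer: flash point 11.8 °C ≤ 30 °C → Code H-6 (Flammable Liquid).
Code H-6 quantity: one 1.8 fl oz container = 53.28 mL.
53.28 mL > 50 mL (cargo aircraft limit, Code H-6) — over the limit.

No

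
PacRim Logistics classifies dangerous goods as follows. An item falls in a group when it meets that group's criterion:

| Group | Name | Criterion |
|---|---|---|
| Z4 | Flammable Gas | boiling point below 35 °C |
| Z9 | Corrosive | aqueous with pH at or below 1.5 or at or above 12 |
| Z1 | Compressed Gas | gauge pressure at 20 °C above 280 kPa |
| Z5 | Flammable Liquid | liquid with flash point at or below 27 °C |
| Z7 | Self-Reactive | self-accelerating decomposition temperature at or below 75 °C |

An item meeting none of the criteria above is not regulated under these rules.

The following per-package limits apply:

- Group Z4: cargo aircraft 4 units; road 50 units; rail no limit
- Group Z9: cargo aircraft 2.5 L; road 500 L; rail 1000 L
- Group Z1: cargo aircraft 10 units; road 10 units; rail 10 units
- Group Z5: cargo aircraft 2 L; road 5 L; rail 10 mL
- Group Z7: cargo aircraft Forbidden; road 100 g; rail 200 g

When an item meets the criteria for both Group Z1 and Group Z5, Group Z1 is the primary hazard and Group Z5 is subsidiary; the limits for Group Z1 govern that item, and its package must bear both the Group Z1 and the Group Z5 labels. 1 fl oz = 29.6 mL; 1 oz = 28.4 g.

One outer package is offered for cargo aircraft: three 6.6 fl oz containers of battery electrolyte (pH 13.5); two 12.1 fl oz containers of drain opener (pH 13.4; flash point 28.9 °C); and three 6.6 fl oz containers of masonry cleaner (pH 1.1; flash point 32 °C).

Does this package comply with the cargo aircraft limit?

Yes

The battery electrolyte has pH 13.5, which is ≥ 12, so it is Group Z9 (Corrosive).
pH 13.4 meets the Group Z9 criterion (Corrosive), so the drain opener is Group Z9.
With pH 1.1 (≤ 1.5), the masonry cleaner falls in Group Z9.
Group Z9 net quantity: (three 6.6 fl oz containers = 586.08 mL) + (two 12.1 fl oz containers = 716.32 mL) + (three 6.6 fl oz containers = 586.08 mL) = 1888.48 mL.
That is within the Group Z9 cargo aircraft limit of 2.5 L.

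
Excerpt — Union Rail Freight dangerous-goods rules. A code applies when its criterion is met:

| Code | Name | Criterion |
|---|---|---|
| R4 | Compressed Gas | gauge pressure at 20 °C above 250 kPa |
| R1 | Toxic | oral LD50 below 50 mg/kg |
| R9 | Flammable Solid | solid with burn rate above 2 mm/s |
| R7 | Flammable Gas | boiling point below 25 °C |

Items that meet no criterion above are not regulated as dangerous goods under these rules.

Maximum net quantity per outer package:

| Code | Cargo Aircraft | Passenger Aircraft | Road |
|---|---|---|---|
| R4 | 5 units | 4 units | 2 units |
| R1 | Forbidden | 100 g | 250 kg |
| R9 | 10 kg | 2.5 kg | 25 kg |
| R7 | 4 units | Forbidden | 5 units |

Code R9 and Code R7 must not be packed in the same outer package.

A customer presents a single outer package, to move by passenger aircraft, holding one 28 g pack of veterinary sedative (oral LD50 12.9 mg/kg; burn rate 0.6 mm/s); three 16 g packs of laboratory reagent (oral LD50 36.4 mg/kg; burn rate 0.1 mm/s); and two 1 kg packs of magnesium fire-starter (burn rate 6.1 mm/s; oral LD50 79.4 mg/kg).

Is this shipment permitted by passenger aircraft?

Yes

With oral LD50 12.9 mg/kg (< 50 mg/kg), the veterinary sedative falls in Code R1.
Laboratory reagent: oral LD50 36.4 mg/kg < 50 mg/kg → Code R1 (Toxic).
Magnesium fire-starter: burn rate 6.1 mm/s > 2 mm/s → Code R9 (Flammable Solid).
Code R1 net quantity: 28 g + (three 16 g packs = 48 g) = 76 g.
76 g ≤ 100 g (passenger aircraft limit, Code R1) — within limit.
Code R9 quantity: two 1 kg packs = 2 kg.
2 kg ≤ 2.5 kg (passenger aircraft limit, Code R9) — within limit.
The segregation rule (Code R9 with Code R7) does not apply to Code R1 with Code R9.
Every hazard code is within its passenger aircraft limit and no segregation rule is violated.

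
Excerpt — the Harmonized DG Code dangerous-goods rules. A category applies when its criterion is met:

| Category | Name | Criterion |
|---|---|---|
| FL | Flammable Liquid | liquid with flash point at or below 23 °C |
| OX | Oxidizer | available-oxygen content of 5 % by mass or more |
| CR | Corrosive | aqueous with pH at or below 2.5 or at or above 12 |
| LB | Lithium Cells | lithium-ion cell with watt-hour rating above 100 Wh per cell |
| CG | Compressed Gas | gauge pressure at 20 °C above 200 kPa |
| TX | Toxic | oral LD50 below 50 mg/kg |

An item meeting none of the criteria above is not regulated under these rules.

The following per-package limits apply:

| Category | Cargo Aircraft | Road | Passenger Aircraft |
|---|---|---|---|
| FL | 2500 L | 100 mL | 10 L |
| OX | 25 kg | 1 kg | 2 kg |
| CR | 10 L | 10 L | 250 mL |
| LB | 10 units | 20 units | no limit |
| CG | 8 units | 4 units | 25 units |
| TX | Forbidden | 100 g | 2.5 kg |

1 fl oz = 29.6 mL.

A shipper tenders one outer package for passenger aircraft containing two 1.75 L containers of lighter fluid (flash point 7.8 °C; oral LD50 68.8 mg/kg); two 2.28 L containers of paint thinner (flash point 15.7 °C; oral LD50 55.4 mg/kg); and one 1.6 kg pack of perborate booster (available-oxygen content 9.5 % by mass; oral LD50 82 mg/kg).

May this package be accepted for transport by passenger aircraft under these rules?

Yes

Flash point 7.8 °C meets the Category FL criterion (Flammable Liquid), so the lighter fluid is Category FL.
The paint thinner has flash point 15.7 °C, which is ≤ 23 °C, so it is Category FL (Flammable Liquid).
Available-oxygen content 9.5 % by mass meets the Category OX criterion (Oxidizer), so the perborate booster is Category OX.
Category OX quantity: 1.6 kg.
That is within the Category OX passenger aircraft limit of 2 kg.
Total Category FL: (two 1.75 L containers = 3.5 L) + (two 2.28 L containers = 4.56 L) = 8.06 L.
8.06 L is within the passenger aircraft limit of 10 L for Category FL.
Every hazard category is within its passenger aircraft limit and no segregation rule is violated.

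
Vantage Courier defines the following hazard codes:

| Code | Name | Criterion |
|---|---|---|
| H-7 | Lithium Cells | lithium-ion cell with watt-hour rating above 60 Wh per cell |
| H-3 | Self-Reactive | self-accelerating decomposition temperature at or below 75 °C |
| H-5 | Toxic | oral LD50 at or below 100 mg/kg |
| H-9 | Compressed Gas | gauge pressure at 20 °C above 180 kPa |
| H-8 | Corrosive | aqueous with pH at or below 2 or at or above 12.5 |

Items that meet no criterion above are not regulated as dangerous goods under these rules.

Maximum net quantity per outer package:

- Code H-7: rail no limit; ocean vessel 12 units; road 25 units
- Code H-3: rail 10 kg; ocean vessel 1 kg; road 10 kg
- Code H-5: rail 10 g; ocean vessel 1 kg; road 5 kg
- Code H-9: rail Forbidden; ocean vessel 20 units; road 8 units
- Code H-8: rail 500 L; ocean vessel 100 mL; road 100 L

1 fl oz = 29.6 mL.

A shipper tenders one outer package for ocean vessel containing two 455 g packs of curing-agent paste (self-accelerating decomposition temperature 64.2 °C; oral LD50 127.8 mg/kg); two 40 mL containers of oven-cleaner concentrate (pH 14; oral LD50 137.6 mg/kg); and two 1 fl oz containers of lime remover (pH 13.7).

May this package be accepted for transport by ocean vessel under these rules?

No

The curing-agent paste has self-accelerating decomposition temperature 64.2 °C, which is ≤ 75 °C, so it is Code H-3 (Self-Reactive).
Oven-cleaner concentrate: pH 14 ≥ 12.5 → Code H-8 (Corrosive).
pH 13.7 meets the Code H-8 criterion (Corrosive), so the lime remover is Code H-8.
Total Code H-8: (two 40 mL containers = 80 mL) + (two 1 fl oz containers = 59.2 mL) = 139.2 mL.
139.2 mL exceeds the ocean vessel limit of 100 mL for Code H-8.
Code H-3 quantity: two 455 g packs = 910 g.
910 g is within the ocean vessel limit of 1 kg for Code H-3.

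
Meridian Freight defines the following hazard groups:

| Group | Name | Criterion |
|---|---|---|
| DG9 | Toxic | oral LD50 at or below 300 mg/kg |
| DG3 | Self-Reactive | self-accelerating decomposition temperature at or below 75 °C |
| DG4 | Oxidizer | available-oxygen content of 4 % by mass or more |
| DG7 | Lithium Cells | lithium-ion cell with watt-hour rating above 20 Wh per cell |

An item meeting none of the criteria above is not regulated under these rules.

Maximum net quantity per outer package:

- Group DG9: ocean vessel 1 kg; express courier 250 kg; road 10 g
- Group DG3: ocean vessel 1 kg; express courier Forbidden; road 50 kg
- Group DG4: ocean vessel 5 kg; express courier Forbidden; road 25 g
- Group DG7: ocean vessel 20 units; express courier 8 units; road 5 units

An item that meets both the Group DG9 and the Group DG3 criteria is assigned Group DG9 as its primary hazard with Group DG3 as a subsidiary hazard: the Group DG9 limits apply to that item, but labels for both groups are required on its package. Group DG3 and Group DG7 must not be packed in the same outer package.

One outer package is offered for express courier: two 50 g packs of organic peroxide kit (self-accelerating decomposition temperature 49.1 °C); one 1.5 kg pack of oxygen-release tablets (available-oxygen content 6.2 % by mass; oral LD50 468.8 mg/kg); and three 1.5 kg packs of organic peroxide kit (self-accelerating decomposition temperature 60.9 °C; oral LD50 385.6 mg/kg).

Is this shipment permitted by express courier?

No

The organic peroxide kit has self-accelerating decomposition temperature 49.1 °C, which is ≤ 75 °C, so it is Group DG3 (Self-Reactive).
Available-oxygen content 6.2 % by mass meets the Group DG4 criterion (Oxidizer), so the oxygen-release tablets are Group DG4.
With self-accelerating decomposition temperature 60.9 °C (≤ 75 °C), the organic peroxide kit falls in Group DG3.
Total Group DG3: (two 50 g packs = 100 g) + (three 1.5 kg packs = 4.5 kg) = 4.6 kg.
By express courier, Group DG3 is Forbidden regardless of quantity.
Group DG4 quantity: 1.5 kg.
By express courier, Group DG4 is Forbidden regardless of quantity.
The segregation rule (Group DG3 with Group DG7) does not apply to Group DG3 with Group DG4.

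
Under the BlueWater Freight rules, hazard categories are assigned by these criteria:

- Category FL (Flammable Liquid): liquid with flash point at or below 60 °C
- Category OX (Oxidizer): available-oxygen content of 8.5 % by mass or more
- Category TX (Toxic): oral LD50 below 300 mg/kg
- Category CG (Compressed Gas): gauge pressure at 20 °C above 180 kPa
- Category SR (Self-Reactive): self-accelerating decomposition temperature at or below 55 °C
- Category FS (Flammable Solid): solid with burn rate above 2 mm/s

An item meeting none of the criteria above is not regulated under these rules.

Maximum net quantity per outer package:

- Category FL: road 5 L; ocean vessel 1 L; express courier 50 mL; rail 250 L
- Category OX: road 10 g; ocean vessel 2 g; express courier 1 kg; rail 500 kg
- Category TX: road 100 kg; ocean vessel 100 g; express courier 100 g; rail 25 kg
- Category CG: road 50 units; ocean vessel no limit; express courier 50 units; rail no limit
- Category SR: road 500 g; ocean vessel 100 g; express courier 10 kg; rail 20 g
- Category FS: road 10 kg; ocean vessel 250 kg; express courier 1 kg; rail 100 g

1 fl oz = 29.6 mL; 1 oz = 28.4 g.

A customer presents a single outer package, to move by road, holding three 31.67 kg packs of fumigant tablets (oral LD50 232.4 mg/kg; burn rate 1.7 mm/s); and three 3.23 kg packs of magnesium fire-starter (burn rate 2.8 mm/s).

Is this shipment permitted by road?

The fumigant tablets have oral LD50 232.4 mg/kg, which is < 300 mg/kg, so they are Category TX (Toxic).
With burn rate 2.8 mm/s (> 2 mm/s), the magnesium fire-starter falls in Category FS.
Category TX quantity: three 31.67 kg packs = 95.01 kg.
95.01 kg ≤ 100 kg (road limit, Category TX) — within limit.
Category FS quantity: three 3.23 kg packs = 9.69 kg.
9.69 kg ≤ 10 kg (road limit, Category FS) — within limit.
Every hazard category is within its road limit and no segregation rule is violated.

Yes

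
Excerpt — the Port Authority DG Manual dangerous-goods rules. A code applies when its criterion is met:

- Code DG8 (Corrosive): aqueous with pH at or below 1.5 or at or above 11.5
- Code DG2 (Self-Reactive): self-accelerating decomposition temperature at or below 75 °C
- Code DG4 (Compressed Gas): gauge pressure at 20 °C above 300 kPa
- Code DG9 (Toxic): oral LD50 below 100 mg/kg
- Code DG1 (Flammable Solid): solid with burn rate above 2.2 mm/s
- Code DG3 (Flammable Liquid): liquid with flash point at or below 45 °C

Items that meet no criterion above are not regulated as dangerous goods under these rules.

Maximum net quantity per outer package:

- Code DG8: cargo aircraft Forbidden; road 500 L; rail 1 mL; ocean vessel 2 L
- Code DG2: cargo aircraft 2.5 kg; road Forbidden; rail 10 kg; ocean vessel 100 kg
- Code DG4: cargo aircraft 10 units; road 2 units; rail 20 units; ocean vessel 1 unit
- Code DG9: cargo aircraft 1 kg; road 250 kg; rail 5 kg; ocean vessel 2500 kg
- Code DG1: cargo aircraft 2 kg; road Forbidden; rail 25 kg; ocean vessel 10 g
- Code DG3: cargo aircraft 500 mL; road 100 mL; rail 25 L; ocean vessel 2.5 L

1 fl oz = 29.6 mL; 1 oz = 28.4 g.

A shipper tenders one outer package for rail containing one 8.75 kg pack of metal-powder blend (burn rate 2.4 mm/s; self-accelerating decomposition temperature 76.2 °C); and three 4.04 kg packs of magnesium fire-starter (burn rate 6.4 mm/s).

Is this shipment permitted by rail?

Metal-powder blend: burn rate 2.4 mm/s > 2.2 mm/s → Code DG1 (Flammable Solid).
Magnesium fire-starter: burn rate 6.4 mm/s > 2.2 mm/s → Code DG1 (Flammable Solid).
Code DG1 net quantity: 8.75 kg + (three 4.04 kg packs = 12.12 kg) = 20.87 kg.
20.87 kg is within the rail limit of 25 kg for Code DG1.

Yes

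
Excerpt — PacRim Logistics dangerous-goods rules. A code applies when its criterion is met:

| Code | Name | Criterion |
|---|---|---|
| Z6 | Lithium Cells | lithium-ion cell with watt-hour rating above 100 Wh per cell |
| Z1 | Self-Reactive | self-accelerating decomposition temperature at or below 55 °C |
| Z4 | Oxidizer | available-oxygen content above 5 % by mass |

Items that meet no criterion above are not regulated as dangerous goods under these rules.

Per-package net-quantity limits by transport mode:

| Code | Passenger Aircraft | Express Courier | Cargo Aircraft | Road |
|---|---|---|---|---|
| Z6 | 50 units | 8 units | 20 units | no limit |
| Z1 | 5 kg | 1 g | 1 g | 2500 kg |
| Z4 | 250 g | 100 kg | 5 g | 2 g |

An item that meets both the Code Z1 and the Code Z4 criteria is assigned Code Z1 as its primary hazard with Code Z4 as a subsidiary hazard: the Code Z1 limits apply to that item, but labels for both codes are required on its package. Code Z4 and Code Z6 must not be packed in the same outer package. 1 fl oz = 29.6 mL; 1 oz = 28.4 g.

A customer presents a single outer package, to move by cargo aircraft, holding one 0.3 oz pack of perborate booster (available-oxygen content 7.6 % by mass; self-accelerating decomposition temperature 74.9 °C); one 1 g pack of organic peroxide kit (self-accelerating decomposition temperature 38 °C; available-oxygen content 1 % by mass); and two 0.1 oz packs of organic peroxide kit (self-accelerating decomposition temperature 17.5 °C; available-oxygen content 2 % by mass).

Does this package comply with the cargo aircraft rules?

With available-oxygen content 7.6 % by mass (> 5 % by mass), the perborate booster falls in Code Z4.
The organic peroxide kit has self-accelerating decomposition temperature 38 °C, which is ≤ 55 °C, so it is Code Z1 (Self-Reactive).
Self-accelerating decomposition temperature 17.5 °C meets the Code Z1 criterion (Self-Reactive), so the organic peroxide kit is Code Z1.
Code Z4 quantity: one 0.3 oz pack = 8.52 g.
That exceeds the Code Z4 cargo aircraft limit of 5 g.
Total Code Z1: 1 g + (two 0.1 oz packs = 5.68 g) = 6.68 g.
6.68 g > 1 g (cargo aircraft limit, Code Z1) — over the limit.
The segregation rule (Code Z4 with Code Z6) does not apply to Code Z4 with Code Z1.

No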